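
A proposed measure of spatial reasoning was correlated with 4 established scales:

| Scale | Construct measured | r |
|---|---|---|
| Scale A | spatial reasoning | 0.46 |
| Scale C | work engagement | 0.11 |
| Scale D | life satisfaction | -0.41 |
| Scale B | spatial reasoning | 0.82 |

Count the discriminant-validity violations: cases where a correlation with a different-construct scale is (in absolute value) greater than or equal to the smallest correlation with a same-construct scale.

0

Convergent (same construct = spatial reasoning): Scale A, Scale B.
Smallest convergent = 0.46. Discriminant |r|: 0.11, 0.41; count ≥ 0.46 → 0.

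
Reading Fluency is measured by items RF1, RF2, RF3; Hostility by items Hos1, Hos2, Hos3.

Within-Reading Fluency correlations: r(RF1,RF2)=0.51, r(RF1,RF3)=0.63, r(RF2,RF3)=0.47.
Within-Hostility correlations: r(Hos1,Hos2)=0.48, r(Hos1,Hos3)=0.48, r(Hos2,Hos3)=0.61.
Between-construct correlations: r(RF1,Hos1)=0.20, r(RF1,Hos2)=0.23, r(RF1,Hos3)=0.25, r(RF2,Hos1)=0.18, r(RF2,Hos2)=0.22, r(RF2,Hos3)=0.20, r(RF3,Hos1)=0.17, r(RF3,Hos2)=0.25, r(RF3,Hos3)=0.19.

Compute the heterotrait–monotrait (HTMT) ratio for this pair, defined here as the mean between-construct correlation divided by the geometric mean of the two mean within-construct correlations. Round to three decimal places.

0.396

Mean heterotrait r = 1.89/9 = 0.2100.
Mean within-RF = 1.61/3 = 0.5367; mean within-Hos = 1.57/3 = 0.5233.
Geometric mean = √(0.5367 × 0.5233) = 0.5300.
HTMT = 0.2100 / 0.5300 = 0.396.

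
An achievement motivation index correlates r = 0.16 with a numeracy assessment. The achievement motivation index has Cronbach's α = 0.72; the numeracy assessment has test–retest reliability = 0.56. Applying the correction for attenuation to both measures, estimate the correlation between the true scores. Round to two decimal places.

r_true = r_obs / √(r_xx · r_yy) = 0.16 / √(0.72 × 0.56) = 0.16 / √0.4032 = 0.16 / 0.6350 ≈ 0.25.

0.25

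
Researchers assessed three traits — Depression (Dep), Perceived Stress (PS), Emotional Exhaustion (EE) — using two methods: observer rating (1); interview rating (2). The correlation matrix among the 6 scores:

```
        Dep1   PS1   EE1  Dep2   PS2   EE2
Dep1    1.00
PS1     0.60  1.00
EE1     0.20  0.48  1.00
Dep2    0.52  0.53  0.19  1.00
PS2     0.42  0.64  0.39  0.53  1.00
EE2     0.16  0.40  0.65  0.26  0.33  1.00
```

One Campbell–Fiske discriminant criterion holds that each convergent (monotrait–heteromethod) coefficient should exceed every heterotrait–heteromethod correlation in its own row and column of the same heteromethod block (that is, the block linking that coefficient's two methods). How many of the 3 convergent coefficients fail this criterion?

1

Checking each validity diagonal entry against its comparison values:
Dep (methods 1·2): 0.52 vs {0.42, 0.53, 0.16, 0.19} → fail.
PS (methods 1·2): 0.64 vs {0.53, 0.42, 0.40, 0.39} → pass.
EE (methods 1·2): 0.65 vs {0.19, 0.16, 0.39, 0.40} → pass.
1 of 3 fail.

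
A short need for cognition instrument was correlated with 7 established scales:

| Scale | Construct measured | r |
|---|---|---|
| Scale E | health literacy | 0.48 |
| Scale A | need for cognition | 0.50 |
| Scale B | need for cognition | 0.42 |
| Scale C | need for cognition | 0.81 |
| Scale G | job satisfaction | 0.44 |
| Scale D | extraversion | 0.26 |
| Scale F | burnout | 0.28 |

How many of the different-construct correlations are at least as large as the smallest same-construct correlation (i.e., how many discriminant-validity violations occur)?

2

Convergent (same construct = need for cognition): Scale A, Scale B, Scale C.
Smallest convergent = 0.42. Discriminant values: 0.48, 0.44, 0.26, 0.28; count ≥ 0.42 → 2.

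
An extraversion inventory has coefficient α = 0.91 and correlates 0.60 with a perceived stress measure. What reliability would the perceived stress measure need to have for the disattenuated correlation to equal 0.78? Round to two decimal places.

r_true = r_obs / √(r_xx · r_yy) ⇒ 0.78 = 0.60 / √(0.91 · r_yy).
√(0.91 · r_yy) = 0.60 / 0.78 = 0.7692; 0.91 · r_yy = 0.5917; r_yy = 0.5917 / 0.91 ≈ 0.65.

0.65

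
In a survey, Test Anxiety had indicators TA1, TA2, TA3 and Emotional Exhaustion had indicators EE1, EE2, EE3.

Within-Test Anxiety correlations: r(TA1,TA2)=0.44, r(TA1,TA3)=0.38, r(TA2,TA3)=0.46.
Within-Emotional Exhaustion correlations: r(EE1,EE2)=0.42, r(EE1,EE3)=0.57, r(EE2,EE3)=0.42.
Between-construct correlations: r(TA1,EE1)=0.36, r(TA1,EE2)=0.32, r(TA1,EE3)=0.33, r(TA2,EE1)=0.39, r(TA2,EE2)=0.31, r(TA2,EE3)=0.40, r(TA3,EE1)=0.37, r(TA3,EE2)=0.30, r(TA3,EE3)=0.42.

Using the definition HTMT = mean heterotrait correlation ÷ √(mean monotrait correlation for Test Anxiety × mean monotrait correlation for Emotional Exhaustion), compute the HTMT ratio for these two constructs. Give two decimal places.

0.79

Between-construct mean = 3.20/9 = 0.3556.
Mean within-TA = 1.28/3 = 0.4267; mean within-EE = 1.41/3 = 0.4700.
Geometric mean = √(0.4267 × 0.4700) = 0.4478.
HTMT = 0.3556 / 0.4478 = 0.79.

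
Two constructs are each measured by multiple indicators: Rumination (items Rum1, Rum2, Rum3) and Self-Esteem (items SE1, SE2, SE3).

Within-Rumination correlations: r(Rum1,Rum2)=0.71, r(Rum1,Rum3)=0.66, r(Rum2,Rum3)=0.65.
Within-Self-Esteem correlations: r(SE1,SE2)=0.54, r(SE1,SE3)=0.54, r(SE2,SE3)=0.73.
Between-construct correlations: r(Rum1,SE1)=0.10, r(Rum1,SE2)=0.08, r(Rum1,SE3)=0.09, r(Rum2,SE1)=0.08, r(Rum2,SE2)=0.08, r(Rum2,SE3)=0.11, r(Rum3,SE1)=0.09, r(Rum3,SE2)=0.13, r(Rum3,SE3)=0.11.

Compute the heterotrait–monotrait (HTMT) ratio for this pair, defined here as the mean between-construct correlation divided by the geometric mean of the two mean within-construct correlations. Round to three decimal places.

0.152

Between-construct mean = 0.87/9 = 0.0967.
Mean within-Rum = 2.02/3 = 0.6733; mean within-SE = 1.81/3 = 0.6033.
Geometric mean = √(0.6733 × 0.6033) = 0.6373.
HTMT = 0.0967 / 0.6373 = 0.152.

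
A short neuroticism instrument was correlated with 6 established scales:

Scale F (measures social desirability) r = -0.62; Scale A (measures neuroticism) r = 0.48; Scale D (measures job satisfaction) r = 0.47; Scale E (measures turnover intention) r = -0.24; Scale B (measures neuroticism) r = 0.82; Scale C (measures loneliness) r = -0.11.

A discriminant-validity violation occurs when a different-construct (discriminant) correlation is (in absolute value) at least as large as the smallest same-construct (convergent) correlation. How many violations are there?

1

Convergent (same construct = neuroticism): Scale A, Scale B.
Smallest convergent = 0.48. Discriminant |r|: 0.62, 0.47, 0.24, 0.11; count ≥ 0.48 → 1.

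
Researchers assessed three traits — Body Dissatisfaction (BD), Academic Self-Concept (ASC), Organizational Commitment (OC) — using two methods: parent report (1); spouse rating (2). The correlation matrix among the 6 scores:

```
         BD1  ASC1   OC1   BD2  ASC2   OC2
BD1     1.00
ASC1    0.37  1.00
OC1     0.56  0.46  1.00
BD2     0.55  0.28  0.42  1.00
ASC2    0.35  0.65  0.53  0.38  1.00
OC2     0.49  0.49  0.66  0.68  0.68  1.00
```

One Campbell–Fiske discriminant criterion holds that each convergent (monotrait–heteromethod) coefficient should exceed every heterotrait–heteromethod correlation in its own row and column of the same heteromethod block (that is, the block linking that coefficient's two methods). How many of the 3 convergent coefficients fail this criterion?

Convergent coefficients and their comparison sets:
BD (methods 1·2): 0.55 vs {0.35, 0.28, 0.49, 0.42} → pass.
ASC (methods 1·2): 0.65 vs {0.28, 0.35, 0.49, 0.53} → pass.
OC (methods 1·2): 0.66 vs {0.42, 0.49, 0.53, 0.49} → pass.
0 of 3 fail.

0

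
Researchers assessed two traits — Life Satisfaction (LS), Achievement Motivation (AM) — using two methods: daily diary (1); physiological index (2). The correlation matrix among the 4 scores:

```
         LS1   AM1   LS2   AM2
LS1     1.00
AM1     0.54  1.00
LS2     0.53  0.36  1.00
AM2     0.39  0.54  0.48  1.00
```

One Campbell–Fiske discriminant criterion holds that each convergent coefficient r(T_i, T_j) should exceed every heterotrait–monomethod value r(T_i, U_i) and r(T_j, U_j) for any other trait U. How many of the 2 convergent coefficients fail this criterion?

2

Convergent coefficients and their comparison sets:
LS (methods 1·2): 0.53 vs {0.54, 0.48} → fail.
AM (methods 1·2): 0.54 vs {0.54, 0.48} → fail.
2 of 2 fail.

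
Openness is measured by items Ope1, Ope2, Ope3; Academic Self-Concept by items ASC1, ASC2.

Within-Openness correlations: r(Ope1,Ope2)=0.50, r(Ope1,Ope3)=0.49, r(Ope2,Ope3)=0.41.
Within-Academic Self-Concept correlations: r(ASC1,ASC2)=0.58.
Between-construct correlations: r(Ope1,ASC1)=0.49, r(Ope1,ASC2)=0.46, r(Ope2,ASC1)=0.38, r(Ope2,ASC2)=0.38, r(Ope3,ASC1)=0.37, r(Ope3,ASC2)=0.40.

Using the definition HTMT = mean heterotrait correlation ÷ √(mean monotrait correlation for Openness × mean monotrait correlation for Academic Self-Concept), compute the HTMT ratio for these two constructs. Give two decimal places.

Mean heterotrait r = 2.48/6 = 0.4133.
Mean within-Ope = 1.40/3 = 0.4667; mean within-ASC = 0.58/1 = 0.5800.
Geometric mean = √(0.4667 × 0.5800) = 0.5203.
HTMT = 0.4133 / 0.5203 = 0.79.

0.79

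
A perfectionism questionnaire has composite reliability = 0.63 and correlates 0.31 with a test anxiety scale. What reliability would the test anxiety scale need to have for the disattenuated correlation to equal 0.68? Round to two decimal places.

r_true = r_obs / √(r_xx · r_yy) ⇒ 0.68 = 0.31 / √(0.63 · r_yy).
√(0.63 · r_yy) = 0.31 / 0.68 = 0.4559; 0.63 · r_yy = 0.2078; r_yy = 0.2078 / 0.63 ≈ 0.33.

0.33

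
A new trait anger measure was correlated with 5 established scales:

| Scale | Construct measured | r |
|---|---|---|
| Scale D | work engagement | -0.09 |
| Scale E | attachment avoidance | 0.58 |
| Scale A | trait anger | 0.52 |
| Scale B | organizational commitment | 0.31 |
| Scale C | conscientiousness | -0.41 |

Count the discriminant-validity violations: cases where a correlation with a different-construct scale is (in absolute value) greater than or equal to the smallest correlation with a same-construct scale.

1

Convergent (same construct = trait anger): Scale A.
Smallest convergent = 0.52. Discriminant |r|: 0.09, 0.58, 0.31, 0.41; count ≥ 0.52 → 1.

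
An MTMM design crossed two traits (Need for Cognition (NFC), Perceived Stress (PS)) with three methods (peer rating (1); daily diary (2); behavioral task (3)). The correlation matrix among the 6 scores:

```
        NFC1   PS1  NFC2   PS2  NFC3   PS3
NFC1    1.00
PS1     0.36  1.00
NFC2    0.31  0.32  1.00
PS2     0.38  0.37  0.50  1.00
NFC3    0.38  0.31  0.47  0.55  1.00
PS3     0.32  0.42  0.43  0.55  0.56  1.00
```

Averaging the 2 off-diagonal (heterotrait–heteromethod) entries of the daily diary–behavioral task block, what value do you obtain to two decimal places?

0.49

HTHM values (method 2 × method 3): 0.43, 0.55; mean = 0.98/2 = 0.49.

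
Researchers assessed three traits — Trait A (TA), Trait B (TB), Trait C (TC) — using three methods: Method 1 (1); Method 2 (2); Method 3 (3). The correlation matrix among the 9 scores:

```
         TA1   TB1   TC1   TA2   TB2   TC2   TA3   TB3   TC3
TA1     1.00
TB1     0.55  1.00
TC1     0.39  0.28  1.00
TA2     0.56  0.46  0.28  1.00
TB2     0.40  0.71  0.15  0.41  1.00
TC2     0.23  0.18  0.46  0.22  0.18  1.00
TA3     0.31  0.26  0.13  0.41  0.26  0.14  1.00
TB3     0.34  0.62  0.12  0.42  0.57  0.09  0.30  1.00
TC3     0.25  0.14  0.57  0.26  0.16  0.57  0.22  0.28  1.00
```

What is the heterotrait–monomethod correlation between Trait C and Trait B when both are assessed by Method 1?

Different traits, same method: r(TC1, TB1) = 0.28.

0.28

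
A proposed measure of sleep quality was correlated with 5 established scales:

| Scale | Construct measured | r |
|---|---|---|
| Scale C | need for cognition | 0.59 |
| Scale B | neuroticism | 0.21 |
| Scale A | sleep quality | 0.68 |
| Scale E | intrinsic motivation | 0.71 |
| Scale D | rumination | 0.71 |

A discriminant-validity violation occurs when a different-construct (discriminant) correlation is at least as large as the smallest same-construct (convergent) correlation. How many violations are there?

Convergent (same construct = sleep quality): Scale A.
Smallest convergent = 0.68. Discriminant values: 0.59, 0.21, 0.71, 0.71; count ≥ 0.68 → 2.

2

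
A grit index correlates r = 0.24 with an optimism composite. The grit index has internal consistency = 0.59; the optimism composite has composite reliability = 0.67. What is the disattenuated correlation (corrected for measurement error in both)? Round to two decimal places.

0.38

r_true = r_obs / √(r_xx · r_yy) = 0.24 / √(0.59 × 0.67) = 0.24 / √0.3953 = 0.24 / 0.6287 ≈ 0.38.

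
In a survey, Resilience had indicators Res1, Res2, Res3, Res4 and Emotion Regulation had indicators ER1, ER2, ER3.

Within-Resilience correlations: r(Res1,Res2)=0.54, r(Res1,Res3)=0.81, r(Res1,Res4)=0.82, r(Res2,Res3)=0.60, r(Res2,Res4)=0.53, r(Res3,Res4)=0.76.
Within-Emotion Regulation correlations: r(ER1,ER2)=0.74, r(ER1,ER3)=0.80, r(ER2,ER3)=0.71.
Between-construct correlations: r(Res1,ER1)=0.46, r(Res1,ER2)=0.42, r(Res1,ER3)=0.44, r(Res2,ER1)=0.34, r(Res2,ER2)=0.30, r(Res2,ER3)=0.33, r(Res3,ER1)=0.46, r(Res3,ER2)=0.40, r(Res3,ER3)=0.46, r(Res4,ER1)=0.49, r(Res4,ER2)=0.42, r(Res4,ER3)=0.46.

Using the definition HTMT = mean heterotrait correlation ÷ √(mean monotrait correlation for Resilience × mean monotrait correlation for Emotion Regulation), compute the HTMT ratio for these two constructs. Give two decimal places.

0.58

Mean heterotrait r = 4.98/12 = 0.4150.
Mean within-Res = 4.06/6 = 0.6767; mean within-ER = 2.25/3 = 0.7500.
Geometric mean = √(0.6767 × 0.7500) = 0.7124.
HTMT = 0.4150 / 0.7124 = 0.58.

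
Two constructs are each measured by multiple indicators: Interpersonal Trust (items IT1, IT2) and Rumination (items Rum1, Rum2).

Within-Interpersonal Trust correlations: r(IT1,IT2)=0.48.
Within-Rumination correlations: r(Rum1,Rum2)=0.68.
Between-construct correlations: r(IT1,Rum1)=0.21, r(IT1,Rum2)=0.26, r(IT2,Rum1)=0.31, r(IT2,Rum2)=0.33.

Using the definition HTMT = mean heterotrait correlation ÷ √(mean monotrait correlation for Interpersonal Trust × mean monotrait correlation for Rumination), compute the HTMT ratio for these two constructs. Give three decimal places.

Mean between = 1.11/4 = 0.2775.
Mean within-IT = 0.48/1 = 0.4800; mean within-Rum = 0.68/1 = 0.6800.
Geometric mean = √(0.4800 × 0.6800) = 0.5713.
HTMT = 0.2775 / 0.5713 = 0.486.

0.486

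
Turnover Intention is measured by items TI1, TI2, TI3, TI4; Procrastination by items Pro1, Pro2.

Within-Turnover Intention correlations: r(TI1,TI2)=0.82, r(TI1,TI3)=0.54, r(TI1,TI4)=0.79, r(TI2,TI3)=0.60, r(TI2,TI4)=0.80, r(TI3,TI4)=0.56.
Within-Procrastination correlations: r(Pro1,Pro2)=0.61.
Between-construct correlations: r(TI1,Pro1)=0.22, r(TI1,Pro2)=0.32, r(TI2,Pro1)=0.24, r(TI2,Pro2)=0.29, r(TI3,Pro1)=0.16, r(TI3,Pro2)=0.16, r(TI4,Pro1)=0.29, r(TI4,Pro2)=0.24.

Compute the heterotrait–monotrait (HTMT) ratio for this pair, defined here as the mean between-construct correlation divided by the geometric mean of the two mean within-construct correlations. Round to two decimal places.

Between-construct mean = 1.92/8 = 0.2400.
Mean within-TI = 4.11/6 = 0.6850; mean within-Pro = 0.61/1 = 0.6100.
Geometric mean = √(0.6850 × 0.6100) = 0.6464.
HTMT = 0.2400 / 0.6464 = 0.37.

0.37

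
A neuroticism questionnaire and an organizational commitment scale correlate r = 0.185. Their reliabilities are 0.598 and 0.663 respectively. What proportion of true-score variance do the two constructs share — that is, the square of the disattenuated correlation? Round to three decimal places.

Disattenuated r = 0.185 / √(0.598 × 0.663) = 0.185 / 0.6297 = 0.2938.
Shared true-score variance = 0.2938² = 0.0863 ≈ 0.086.

0.086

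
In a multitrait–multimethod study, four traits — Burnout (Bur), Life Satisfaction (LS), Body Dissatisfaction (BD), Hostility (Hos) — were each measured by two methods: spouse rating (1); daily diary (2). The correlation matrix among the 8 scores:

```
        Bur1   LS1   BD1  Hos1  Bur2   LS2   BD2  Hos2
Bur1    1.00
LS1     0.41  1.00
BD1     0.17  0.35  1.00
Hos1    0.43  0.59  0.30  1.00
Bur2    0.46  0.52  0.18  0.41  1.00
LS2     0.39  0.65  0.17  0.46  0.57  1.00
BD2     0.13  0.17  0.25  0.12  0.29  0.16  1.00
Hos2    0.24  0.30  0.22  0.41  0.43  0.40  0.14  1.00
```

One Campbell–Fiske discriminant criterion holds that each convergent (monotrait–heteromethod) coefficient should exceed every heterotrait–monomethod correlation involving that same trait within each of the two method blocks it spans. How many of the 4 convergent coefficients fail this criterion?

Checking each validity diagonal entry against its comparison values:
Bur (methods 1·2): 0.46 vs {0.41, 0.57, 0.17, 0.29, 0.43, 0.43} → fail.
LS (methods 1·2): 0.65 vs {0.41, 0.57, 0.35, 0.16, 0.59, 0.40} → pass.
BD (methods 1·2): 0.25 vs {0.17, 0.29, 0.35, 0.16, 0.30, 0.14} → fail.
Hos (methods 1·2): 0.41 vs {0.43, 0.43, 0.59, 0.40, 0.30, 0.14} → fail.
3 of 4 fail.

3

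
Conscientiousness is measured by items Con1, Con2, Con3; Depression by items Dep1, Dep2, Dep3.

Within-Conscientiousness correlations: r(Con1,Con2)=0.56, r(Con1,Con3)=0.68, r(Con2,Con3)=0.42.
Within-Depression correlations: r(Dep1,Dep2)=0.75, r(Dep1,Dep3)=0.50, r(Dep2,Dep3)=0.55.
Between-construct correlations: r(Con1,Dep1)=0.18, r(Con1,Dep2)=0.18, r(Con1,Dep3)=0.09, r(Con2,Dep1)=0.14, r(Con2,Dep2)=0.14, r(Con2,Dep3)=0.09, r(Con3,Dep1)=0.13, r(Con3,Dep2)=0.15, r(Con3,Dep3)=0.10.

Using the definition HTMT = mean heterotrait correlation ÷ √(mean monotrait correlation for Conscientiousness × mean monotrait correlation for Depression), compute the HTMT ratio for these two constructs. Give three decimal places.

0.231

Mean between = 1.20/9 = 0.1333.
Mean within-Con = 1.66/3 = 0.5533; mean within-Dep = 1.80/3 = 0.6000.
Geometric mean = √(0.5533 × 0.6000) = 0.5762.
HTMT = 0.1333 / 0.5762 = 0.231.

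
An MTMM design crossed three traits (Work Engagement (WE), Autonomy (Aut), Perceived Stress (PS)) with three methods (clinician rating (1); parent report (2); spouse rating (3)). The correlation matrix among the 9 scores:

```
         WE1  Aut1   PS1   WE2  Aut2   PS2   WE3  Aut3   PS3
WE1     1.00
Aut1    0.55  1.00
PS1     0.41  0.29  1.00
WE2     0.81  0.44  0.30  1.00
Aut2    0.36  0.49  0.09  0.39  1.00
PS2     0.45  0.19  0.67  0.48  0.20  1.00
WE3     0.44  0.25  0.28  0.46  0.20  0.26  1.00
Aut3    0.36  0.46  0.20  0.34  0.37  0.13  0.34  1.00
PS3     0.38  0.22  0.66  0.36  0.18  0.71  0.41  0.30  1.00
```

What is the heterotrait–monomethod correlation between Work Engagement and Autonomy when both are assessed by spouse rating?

0.34

Different traits, same method: r(WE3, Aut3) = 0.34.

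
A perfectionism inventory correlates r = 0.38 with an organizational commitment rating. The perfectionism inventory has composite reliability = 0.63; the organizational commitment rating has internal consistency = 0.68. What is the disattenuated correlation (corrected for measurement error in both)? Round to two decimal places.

0.58

r_true = r_obs / √(r_xx · r_yy) = 0.38 / √(0.63 × 0.68) = 0.38 / √0.4284 = 0.38 / 0.6545 ≈ 0.58.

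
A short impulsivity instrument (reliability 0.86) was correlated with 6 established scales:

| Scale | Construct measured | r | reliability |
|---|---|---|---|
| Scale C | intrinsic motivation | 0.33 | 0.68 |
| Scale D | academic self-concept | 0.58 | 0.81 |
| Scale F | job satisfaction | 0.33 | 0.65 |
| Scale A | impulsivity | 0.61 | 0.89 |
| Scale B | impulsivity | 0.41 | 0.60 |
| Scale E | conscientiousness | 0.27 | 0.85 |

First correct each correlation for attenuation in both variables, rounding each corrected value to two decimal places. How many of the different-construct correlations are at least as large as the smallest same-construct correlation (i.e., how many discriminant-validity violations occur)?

1

Disattenuated r (r / √(r_scale · r_new)):
  Scale C (disc): 0.33 / √(0.68·0.86) = 0.43
  Scale D (disc): 0.58 / √(0.81·0.86) = 0.69
  Scale F (disc): 0.33 / √(0.65·0.86) = 0.44
  Scale A (conv): 0.61 / √(0.89·0.86) = 0.70
  Scale B (conv): 0.41 / √(0.60·0.86) = 0.57
  Scale E (disc): 0.27 / √(0.85·0.86) = 0.32
Smallest convergent = 0.57. Discriminant values: 0.43, 0.69, 0.44, 0.32; count ≥ 0.57 → 1.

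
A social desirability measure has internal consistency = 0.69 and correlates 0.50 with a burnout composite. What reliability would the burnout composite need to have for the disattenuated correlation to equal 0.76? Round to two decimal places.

r_true = r_obs / √(r_xx · r_yy) ⇒ 0.76 = 0.50 / √(0.69 · r_yy).
√(0.69 · r_yy) = 0.50 / 0.76 = 0.6579; 0.69 · r_yy = 0.4328; r_yy = 0.4328 / 0.69 ≈ 0.63.

0.63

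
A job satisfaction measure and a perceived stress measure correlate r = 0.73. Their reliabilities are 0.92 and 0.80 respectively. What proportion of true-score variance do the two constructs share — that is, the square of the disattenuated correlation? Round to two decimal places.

0.72

Disattenuated r = 0.73 / √(0.92 × 0.80) = 0.73 / 0.8579 = 0.8509.
Shared true-score variance = 0.8509² = 0.7240 ≈ 0.72.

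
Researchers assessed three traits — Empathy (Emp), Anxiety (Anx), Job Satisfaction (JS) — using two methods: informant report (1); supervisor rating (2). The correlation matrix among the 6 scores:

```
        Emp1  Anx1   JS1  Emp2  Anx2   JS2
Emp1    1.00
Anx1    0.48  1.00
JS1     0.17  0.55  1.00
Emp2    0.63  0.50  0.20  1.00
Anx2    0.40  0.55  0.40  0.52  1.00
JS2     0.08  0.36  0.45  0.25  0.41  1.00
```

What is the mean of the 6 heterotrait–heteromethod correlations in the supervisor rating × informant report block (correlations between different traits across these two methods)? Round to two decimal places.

0.32

HTHM values (method 2 × method 1): 0.50, 0.20, 0.40, 0.40, 0.08, 0.36; mean = 1.94/6 = 0.32.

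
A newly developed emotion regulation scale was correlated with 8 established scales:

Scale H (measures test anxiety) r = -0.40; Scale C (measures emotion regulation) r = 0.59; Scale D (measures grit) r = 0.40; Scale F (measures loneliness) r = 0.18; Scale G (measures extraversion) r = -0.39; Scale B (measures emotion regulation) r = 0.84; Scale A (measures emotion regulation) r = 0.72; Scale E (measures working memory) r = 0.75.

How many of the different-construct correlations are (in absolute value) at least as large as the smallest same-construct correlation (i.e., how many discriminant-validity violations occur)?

1

Convergent (same construct = emotion regulation): Scale C, Scale B, Scale A.
Smallest convergent = 0.59. Discriminant |r|: 0.40, 0.40, 0.18, 0.39, 0.75; count ≥ 0.59 → 1.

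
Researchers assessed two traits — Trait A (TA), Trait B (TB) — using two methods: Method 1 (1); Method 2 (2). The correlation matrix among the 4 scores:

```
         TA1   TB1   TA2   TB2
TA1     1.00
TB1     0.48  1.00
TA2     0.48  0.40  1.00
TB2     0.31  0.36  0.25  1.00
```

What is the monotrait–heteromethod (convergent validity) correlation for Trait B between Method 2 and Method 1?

Same trait (TB), different methods: r(TB2, TB1) = 0.36.

0.36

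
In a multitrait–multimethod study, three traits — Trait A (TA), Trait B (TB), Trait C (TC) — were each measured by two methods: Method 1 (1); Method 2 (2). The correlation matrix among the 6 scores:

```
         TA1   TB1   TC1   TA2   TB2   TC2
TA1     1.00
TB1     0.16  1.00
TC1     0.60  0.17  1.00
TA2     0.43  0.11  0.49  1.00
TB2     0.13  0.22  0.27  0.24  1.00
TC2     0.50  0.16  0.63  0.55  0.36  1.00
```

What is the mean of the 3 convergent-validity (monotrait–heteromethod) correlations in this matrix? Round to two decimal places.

Convergent values: 0.43, 0.22, 0.63; mean = 1.28/3 = 0.43.

0.43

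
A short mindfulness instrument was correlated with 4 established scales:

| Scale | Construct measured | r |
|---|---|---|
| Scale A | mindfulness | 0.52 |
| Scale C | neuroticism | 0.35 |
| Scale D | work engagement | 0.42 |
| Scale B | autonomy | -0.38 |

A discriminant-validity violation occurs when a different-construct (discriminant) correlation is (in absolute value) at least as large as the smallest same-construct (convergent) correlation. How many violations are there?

Convergent (same construct = mindfulness): Scale A.
Smallest convergent = 0.52. Discriminant |r|: 0.35, 0.42, 0.38; count ≥ 0.52 → 0.

0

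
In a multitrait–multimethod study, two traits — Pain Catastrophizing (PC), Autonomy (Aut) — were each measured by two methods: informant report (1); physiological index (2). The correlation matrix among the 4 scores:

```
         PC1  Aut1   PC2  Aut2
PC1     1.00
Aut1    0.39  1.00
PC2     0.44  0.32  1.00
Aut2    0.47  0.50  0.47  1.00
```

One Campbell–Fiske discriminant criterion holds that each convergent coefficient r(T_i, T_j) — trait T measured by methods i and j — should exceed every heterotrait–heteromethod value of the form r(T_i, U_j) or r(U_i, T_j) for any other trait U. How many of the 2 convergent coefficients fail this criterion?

1

Each convergent coefficient versus the relevant comparison correlations:
PC (methods 1·2): 0.44 vs {0.47, 0.32} → fail.
Aut (methods 1·2): 0.50 vs {0.32, 0.47} → pass.
1 of 2 fail.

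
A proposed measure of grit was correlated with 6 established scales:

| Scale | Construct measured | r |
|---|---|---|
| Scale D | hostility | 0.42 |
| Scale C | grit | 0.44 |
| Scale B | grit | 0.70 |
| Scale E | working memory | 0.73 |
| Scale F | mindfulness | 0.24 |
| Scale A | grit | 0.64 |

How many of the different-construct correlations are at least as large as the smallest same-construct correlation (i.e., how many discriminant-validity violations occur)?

1

Convergent (same construct = grit): Scale C, Scale B, Scale A.
Smallest convergent = 0.44. Discriminant values: 0.42, 0.73, 0.24; count ≥ 0.44 → 1.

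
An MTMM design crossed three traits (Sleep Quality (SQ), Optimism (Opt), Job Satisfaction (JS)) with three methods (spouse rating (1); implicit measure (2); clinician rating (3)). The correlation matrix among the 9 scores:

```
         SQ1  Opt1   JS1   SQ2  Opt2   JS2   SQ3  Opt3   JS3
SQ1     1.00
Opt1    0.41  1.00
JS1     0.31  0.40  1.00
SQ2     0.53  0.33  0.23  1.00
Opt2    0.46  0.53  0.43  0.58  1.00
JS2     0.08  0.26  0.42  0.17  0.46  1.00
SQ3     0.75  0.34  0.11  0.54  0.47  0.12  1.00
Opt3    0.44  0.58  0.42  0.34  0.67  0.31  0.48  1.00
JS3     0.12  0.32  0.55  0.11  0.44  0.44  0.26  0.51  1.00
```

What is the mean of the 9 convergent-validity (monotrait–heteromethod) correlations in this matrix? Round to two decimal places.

Convergent values: 0.53, 0.75, 0.54, 0.53, 0.58, 0.67, 0.42, 0.55, 0.44; mean = 5.01/9 = 0.56.

0.56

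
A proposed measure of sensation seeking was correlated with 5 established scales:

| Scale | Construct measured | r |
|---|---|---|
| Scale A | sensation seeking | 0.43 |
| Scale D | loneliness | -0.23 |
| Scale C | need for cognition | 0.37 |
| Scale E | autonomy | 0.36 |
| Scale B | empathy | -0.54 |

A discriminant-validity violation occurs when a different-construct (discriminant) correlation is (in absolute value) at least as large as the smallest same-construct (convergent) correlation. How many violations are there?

1

Convergent (same construct = sensation seeking): Scale A.
Smallest convergent = 0.43. Discriminant |r|: 0.23, 0.37, 0.36, 0.54; count ≥ 0.43 → 1.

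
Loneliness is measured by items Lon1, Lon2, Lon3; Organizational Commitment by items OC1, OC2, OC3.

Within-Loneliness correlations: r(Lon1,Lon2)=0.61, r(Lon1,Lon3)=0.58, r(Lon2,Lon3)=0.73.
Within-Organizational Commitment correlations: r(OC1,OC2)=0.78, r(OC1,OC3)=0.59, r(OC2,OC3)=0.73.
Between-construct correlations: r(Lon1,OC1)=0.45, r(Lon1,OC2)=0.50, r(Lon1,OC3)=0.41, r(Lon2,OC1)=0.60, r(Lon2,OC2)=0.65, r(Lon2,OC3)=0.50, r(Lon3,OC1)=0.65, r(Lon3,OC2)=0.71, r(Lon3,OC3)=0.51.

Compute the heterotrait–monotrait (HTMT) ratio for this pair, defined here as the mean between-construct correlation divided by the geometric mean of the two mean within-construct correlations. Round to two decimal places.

Between-construct mean = 4.98/9 = 0.5533.
Mean within-Lon = 1.92/3 = 0.6400; mean within-OC = 2.10/3 = 0.7000.
Geometric mean = √(0.6400 × 0.7000) = 0.6693.
HTMT = 0.5533 / 0.6693 = 0.83.

0.83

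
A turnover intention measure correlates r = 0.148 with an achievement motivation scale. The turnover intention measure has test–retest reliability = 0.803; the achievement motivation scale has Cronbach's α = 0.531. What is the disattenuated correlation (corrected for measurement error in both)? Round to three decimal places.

0.227

r_true = r_obs / √(r_xx · r_yy) = 0.148 / √(0.803 × 0.531) = 0.148 / √0.426393 = 0.148 / 0.6530 ≈ 0.227.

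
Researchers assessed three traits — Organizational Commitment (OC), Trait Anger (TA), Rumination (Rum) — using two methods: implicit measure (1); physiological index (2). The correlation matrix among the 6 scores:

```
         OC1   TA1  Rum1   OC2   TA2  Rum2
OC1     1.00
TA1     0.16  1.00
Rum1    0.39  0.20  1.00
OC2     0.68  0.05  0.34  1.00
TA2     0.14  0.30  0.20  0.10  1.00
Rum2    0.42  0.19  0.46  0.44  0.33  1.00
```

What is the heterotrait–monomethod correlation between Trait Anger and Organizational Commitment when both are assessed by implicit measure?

0.16

Different traits, same method: r(TA1, OC1) = 0.16.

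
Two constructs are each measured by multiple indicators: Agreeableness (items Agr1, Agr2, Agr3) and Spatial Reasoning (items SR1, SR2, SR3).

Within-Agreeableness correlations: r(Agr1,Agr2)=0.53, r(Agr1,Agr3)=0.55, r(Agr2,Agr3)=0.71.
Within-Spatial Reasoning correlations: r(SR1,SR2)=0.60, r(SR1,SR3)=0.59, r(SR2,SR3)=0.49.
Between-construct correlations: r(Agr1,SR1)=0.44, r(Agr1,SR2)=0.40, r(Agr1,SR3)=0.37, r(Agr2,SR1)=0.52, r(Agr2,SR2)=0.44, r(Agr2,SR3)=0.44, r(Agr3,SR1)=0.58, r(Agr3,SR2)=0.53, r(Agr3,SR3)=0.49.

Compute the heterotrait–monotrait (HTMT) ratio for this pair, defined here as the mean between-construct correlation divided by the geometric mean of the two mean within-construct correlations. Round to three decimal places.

Mean between = 4.21/9 = 0.4678.
Mean within-Agr = 1.79/3 = 0.5967; mean within-SR = 1.68/3 = 0.5600.
Geometric mean = √(0.5967 × 0.5600) = 0.5781.
HTMT = 0.4678 / 0.5781 = 0.809.

0.809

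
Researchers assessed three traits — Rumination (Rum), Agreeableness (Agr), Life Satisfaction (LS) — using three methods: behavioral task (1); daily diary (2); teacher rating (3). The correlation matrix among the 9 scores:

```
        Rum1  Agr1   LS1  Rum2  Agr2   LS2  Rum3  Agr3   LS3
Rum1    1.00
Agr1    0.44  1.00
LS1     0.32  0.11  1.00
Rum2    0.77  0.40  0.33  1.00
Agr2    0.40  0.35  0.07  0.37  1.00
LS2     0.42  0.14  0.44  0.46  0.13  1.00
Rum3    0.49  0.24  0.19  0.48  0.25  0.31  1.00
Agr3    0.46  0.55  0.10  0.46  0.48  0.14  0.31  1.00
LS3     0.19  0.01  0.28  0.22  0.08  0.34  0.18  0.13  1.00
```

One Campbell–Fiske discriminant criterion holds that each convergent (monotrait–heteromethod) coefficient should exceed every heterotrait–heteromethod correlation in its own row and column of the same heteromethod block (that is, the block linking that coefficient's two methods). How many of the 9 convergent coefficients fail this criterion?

1

Convergent coefficients and their comparison sets:
Rum (methods 1·2): 0.77 vs {0.40, 0.40, 0.42, 0.33} → pass.
Rum (methods 1·3): 0.49 vs {0.46, 0.24, 0.19, 0.19} → pass.
Rum (methods 2·3): 0.48 vs {0.46, 0.25, 0.22, 0.31} → pass.
Agr (methods 1·2): 0.35 vs {0.40, 0.40, 0.14, 0.07} → fail.
Agr (methods 1·3): 0.55 vs {0.24, 0.46, 0.01, 0.10} → pass.
Agr (methods 2·3): 0.48 vs {0.25, 0.46, 0.08, 0.14} → pass.
LS (methods 1·2): 0.44 vs {0.33, 0.42, 0.07, 0.14} → pass.
LS (methods 1·3): 0.28 vs {0.19, 0.19, 0.10, 0.01} → pass.
LS (methods 2·3): 0.34 vs {0.31, 0.22, 0.14, 0.08} → pass.
1 of 9 fail.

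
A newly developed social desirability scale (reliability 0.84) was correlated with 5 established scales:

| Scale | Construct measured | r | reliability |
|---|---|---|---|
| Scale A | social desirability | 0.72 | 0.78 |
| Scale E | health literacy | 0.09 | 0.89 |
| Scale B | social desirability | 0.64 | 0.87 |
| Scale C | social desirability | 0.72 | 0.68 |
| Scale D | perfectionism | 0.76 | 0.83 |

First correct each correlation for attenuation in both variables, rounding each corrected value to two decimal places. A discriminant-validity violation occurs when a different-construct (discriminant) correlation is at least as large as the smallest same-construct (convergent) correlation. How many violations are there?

Disattenuated r (r / √(r_scale · r_new)):
  Scale A (conv): 0.72 / √(0.78·0.84) = 0.89
  Scale E (disc): 0.09 / √(0.89·0.84) = 0.10
  Scale B (conv): 0.64 / √(0.87·0.84) = 0.75
  Scale C (conv): 0.72 / √(0.68·0.84) = 0.95
  Scale D (disc): 0.76 / √(0.83·0.84) = 0.91
Smallest convergent = 0.75. Discriminant values: 0.10, 0.91; count ≥ 0.75 → 1.

1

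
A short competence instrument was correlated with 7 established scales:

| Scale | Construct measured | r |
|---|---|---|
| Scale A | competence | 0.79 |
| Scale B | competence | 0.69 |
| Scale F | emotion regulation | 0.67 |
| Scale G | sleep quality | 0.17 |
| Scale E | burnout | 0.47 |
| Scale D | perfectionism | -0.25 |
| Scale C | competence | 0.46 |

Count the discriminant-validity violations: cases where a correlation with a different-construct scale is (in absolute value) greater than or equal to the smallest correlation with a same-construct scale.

2

Convergent (same construct = competence): Scale A, Scale B, Scale C.
Smallest convergent = 0.46. Discriminant |r|: 0.67, 0.17, 0.47, 0.25; count ≥ 0.46 → 2.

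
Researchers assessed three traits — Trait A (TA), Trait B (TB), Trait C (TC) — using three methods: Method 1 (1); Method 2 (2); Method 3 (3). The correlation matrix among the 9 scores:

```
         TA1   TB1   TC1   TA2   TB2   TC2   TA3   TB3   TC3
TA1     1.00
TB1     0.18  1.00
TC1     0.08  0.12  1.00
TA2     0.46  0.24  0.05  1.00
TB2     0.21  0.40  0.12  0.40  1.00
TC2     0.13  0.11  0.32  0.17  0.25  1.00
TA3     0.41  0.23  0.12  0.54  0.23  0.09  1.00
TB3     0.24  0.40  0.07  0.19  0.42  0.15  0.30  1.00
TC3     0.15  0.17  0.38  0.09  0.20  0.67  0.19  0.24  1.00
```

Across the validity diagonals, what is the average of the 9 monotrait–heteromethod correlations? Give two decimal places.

0.44

Convergent values: 0.46, 0.41, 0.54, 0.40, 0.40, 0.42, 0.32, 0.38, 0.67; mean = 4.00/9 = 0.44.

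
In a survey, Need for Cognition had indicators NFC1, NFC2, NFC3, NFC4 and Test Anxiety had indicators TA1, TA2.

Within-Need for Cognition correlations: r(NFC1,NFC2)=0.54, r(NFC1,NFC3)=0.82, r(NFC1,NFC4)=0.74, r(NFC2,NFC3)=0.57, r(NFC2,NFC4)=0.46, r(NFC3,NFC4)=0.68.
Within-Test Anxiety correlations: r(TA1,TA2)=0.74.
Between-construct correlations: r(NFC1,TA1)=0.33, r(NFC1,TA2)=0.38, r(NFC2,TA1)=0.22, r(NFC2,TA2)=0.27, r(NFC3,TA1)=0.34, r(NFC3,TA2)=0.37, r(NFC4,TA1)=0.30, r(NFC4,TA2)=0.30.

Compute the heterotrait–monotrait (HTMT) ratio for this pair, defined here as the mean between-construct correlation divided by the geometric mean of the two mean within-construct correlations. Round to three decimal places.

Mean between = 2.51/8 = 0.3138.
Mean within-NFC = 3.81/6 = 0.6350; mean within-TA = 0.74/1 = 0.7400.
Geometric mean = √(0.6350 × 0.7400) = 0.6855.
HTMT = 0.3138 / 0.6855 = 0.458.

0.458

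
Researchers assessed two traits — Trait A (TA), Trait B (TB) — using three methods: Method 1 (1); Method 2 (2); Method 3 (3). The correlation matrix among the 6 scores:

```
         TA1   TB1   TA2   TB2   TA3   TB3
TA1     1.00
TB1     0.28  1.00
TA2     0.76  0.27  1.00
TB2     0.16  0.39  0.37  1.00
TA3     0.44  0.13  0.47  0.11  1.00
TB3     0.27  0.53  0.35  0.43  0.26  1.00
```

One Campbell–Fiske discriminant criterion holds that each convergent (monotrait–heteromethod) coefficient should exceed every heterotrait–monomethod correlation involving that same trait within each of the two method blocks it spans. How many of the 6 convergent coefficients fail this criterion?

Checking each validity diagonal entry against its comparison values:
TA (methods 1·2): 0.76 vs {0.28, 0.37} → pass.
TA (methods 1·3): 0.44 vs {0.28, 0.26} → pass.
TA (methods 2·3): 0.47 vs {0.37, 0.26} → pass.
TB (methods 1·2): 0.39 vs {0.28, 0.37} → pass.
TB (methods 1·3): 0.53 vs {0.28, 0.26} → pass.
TB (methods 2·3): 0.43 vs {0.37, 0.26} → pass.
0 of 6 fail.

0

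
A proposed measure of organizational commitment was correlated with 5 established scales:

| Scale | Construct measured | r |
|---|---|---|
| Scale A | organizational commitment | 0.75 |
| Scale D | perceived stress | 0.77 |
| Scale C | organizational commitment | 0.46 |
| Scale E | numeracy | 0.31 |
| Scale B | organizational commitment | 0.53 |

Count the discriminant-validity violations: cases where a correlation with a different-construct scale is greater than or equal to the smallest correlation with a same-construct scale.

Convergent (same construct = organizational commitment): Scale A, Scale C, Scale B.
Smallest convergent = 0.46. Discriminant values: 0.77, 0.31; count ≥ 0.46 → 1.

1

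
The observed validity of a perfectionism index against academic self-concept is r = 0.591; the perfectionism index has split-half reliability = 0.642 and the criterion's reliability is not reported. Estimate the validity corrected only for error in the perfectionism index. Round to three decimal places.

Single correction: r_c = r_obs / √r_xx = 0.591 / √0.642 = 0.591 / 0.8012 ≈ 0.738.

0.738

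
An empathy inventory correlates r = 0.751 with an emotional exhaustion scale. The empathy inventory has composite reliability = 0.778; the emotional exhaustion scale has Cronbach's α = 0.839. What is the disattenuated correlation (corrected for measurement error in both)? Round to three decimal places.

0.930

r_true = r_obs / √(r_xx · r_yy) = 0.751 / √(0.778 × 0.839) = 0.751 / √0.652742 = 0.751 / 0.8079 ≈ 0.930.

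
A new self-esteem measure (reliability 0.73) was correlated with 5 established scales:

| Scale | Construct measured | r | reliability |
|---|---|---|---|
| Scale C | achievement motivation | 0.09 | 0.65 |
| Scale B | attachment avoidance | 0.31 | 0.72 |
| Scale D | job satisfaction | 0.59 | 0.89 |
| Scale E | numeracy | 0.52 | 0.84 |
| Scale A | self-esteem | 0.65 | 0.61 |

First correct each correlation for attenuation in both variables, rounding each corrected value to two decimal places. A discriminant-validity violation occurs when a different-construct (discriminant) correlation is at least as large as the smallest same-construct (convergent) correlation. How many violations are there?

0

Disattenuated r (r / √(r_scale · r_new)):
  Scale C (disc): 0.09 / √(0.65·0.73) = 0.13
  Scale B (disc): 0.31 / √(0.72·0.73) = 0.43
  Scale D (disc): 0.59 / √(0.89·0.73) = 0.73
  Scale E (disc): 0.52 / √(0.84·0.73) = 0.66
  Scale A (conv): 0.65 / √(0.61·0.73) = 0.97
Smallest convergent = 0.97. Discriminant values: 0.13, 0.43, 0.73, 0.66; count ≥ 0.97 → 0.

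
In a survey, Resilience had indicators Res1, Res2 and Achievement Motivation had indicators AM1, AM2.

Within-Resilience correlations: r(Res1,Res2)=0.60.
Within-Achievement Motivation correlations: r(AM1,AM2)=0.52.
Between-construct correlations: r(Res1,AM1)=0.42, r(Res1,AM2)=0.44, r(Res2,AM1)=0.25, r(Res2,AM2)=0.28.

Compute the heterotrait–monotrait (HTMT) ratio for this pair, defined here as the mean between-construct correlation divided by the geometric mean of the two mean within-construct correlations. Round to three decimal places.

0.622

Between-construct mean = 1.39/4 = 0.3475.
Mean within-Res = 0.60/1 = 0.6000; mean within-AM = 0.52/1 = 0.5200.
Geometric mean = √(0.6000 × 0.5200) = 0.5586.
HTMT = 0.3475 / 0.5586 = 0.622.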